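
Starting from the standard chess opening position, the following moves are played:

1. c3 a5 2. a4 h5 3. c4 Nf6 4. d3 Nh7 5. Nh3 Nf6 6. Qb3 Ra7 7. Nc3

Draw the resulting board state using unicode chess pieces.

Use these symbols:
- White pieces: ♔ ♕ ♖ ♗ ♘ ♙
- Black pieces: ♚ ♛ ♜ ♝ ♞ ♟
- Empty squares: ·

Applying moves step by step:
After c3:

♜ ♞ ♝ ♛ ♚ ♝ ♞ ♜
♟ ♟ ♟ ♟ ♟ ♟ ♟ ♟
· · · · · · · ·
· · · · · · · ·
· · · · · · · ·
· · ♙ · · · · ·
♙ ♙ · ♙ ♙ ♙ ♙ ♙
♖ ♘ ♗ ♕ ♔ ♗ ♘ ♖


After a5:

♜ ♞ ♝ ♛ ♚ ♝ ♞ ♜
· ♟ ♟ ♟ ♟ ♟ ♟ ♟
· · · · · · · ·
♟ · · · · · · ·
· · · · · · · ·
· · ♙ · · · · ·
♙ ♙ · ♙ ♙ ♙ ♙ ♙
♖ ♘ ♗ ♕ ♔ ♗ ♘ ♖


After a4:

♜ ♞ ♝ ♛ ♚ ♝ ♞ ♜
· ♟ ♟ ♟ ♟ ♟ ♟ ♟
· · · · · · · ·
♟ · · · · · · ·
♙ · · · · · · ·
· · ♙ · · · · ·
· ♙ · ♙ ♙ ♙ ♙ ♙
♖ ♘ ♗ ♕ ♔ ♗ ♘ ♖


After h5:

♜ ♞ ♝ ♛ ♚ ♝ ♞ ♜
· ♟ ♟ ♟ ♟ ♟ ♟ ·
· · · · · · · ·
♟ · · · · · · ♟
♙ · · · · · · ·
· · ♙ · · · · ·
· ♙ · ♙ ♙ ♙ ♙ ♙
♖ ♘ ♗ ♕ ♔ ♗ ♘ ♖


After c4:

♜ ♞ ♝ ♛ ♚ ♝ ♞ ♜
· ♟ ♟ ♟ ♟ ♟ ♟ ·
· · · · · · · ·
♟ · · · · · · ♟
♙ · ♙ · · · · ·
· · · · · · · ·
· ♙ · ♙ ♙ ♙ ♙ ♙
♖ ♘ ♗ ♕ ♔ ♗ ♘ ♖


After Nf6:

♜ ♞ ♝ ♛ ♚ ♝ · ♜
· ♟ ♟ ♟ ♟ ♟ ♟ ·
· · · · · ♞ · ·
♟ · · · · · · ♟
♙ · ♙ · · · · ·
· · · · · · · ·
· ♙ · ♙ ♙ ♙ ♙ ♙
♖ ♘ ♗ ♕ ♔ ♗ ♘ ♖


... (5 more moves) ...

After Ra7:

· ♞ ♝ ♛ ♚ ♝ · ♜
♜ ♟ ♟ ♟ ♟ ♟ ♟ ·
· · · · · ♞ · ·
♟ · · · · · · ♟
♙ · ♙ · · · · ·
· ♕ · ♙ · · · ♘
· ♙ · · ♙ ♙ ♙ ♙
♖ ♘ ♗ · ♔ ♗ · ♖


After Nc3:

· ♞ ♝ ♛ ♚ ♝ · ♜
♜ ♟ ♟ ♟ ♟ ♟ ♟ ·
· · · · · ♞ · ·
♟ · · · · · · ♟
♙ · ♙ · · · · ·
· ♕ ♘ ♙ · · · ♘
· ♙ · · ♙ ♙ ♙ ♙
♖ · ♗ · ♔ ♗ · ♖



  a b c d e f g h
  ─────────────────
8│· ♞ ♝ ♛ ♚ ♝ · ♜│8
7│♜ ♟ ♟ ♟ ♟ ♟ ♟ ·│7
6│· · · · · ♞ · ·│6
5│♟ · · · · · · ♟│5
4│♙ · ♙ · · · · ·│4
3│· ♕ ♘ ♙ · · · ♘│3
2│· ♙ · · ♙ ♙ ♙ ♙│2
1│♖ · ♗ · ♔ ♗ · ♖│1
  ─────────────────
  a b c d e f g h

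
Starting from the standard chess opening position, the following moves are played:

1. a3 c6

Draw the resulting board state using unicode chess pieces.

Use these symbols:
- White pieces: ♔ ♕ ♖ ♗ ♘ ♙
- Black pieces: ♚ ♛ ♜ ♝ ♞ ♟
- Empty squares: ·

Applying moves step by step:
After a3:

♜ ♞ ♝ ♛ ♚ ♝ ♞ ♜
♟ ♟ ♟ ♟ ♟ ♟ ♟ ♟
· · · · · · · ·
· · · · · · · ·
· · · · · · · ·
♙ · · · · · · ·
· ♙ ♙ ♙ ♙ ♙ ♙ ♙
♖ ♘ ♗ ♕ ♔ ♗ ♘ ♖


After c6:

♜ ♞ ♝ ♛ ♚ ♝ ♞ ♜
♟ ♟ · ♟ ♟ ♟ ♟ ♟
· · ♟ · · · · ·
· · · · · · · ·
· · · · · · · ·
♙ · · · · · · ·
· ♙ ♙ ♙ ♙ ♙ ♙ ♙
♖ ♘ ♗ ♕ ♔ ♗ ♘ ♖



  a b c d e f g h
  ─────────────────
8│♜ ♞ ♝ ♛ ♚ ♝ ♞ ♜│8
7│♟ ♟ · ♟ ♟ ♟ ♟ ♟│7
6│· · ♟ · · · · ·│6
5│· · · · · · · ·│5
4│· · · · · · · ·│4
3│♙ · · · · · · ·│3
2│· ♙ ♙ ♙ ♙ ♙ ♙ ♙│2
1│♖ ♘ ♗ ♕ ♔ ♗ ♘ ♖│1
  ─────────────────
  a b c d e f g h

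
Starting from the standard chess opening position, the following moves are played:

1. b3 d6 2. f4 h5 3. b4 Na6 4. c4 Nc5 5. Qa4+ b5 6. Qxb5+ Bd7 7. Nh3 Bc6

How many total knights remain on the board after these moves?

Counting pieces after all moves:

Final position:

  a b c d e f g h
  ─────────────────
8│♜ · · ♛ ♚ ♝ ♞ ♜│8
7│♟ · ♟ · ♟ ♟ ♟ ·│7
6│· · ♝ ♟ · · · ·│6
5│· ♕ ♞ · · · · ♟│5
4│· ♙ ♙ · · ♙ · ·│4
3│· · · · · · · ♘│3
2│♙ · · ♙ ♙ · ♙ ♙│2
1│♖ ♘ ♗ · ♔ ♗ · ♖│1
  ─────────────────
  a b c d e f g h


4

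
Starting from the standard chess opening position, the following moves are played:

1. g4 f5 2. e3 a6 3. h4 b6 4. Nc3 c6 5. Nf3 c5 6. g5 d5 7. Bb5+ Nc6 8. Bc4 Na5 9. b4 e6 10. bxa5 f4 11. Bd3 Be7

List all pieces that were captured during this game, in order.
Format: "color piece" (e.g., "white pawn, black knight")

Tracking captures:
  bxa5: captured black knight

black knight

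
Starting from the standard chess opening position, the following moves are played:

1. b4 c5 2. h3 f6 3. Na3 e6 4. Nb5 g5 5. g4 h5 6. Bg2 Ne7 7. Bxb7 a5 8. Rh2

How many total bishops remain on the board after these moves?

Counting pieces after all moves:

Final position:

  a b c d e f g h
  ─────────────────
8│♜ ♞ ♝ ♛ ♚ ♝ · ♜│8
7│· ♗ · ♟ ♞ · · ·│7
6│· · · · ♟ ♟ · ·│6
5│♟ ♘ ♟ · · · ♟ ♟│5
4│· ♙ · · · · ♙ ·│4
3│· · · · · · · ♙│3
2│♙ · ♙ ♙ ♙ ♙ · ♖│2
1│♖ · ♗ ♕ ♔ · ♘ ·│1
  ─────────────────
  a b c d e f g h


4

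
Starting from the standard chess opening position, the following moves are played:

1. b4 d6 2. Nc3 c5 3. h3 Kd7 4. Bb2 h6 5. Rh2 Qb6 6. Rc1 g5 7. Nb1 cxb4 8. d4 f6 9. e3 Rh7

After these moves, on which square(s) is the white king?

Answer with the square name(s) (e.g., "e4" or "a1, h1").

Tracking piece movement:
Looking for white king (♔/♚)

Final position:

  a b c d e f g h
  ─────────────────
8│♜ ♞ ♝ · · ♝ ♞ ·│8
7│♟ ♟ · ♚ ♟ · · ♜│7
6│· ♛ · ♟ · ♟ · ♟│6
5│· · · · · · ♟ ·│5
4│· ♟ · ♙ · · · ·│4
3│· · · · ♙ · · ♙│3
2│♙ ♗ ♙ · · ♙ ♙ ♖│2
1│· ♘ ♖ ♕ ♔ ♗ ♘ ·│1
  ─────────────────
  a b c d e f g h


e1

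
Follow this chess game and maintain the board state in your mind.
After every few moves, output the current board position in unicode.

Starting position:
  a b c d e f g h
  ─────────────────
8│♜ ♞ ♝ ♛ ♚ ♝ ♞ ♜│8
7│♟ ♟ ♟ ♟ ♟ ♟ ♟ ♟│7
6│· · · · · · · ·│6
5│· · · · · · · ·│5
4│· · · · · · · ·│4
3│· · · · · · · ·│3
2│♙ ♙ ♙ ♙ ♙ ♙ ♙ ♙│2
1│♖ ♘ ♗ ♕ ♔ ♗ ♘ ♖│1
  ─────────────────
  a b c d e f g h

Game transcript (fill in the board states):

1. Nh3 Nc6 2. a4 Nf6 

  a b c d e f g h
  ─────────────────
8│♜ · ♝ ♛ ♚ ♝ · ♜│8
7│♟ ♟ ♟ ♟ ♟ ♟ ♟ ♟│7
6│· · ♞ · · ♞ · ·│6
5│· · · · · · · ·│5
4│♙ · · · · · · ·│4
3│· · · · · · · ♘│3
2│· ♙ ♙ ♙ ♙ ♙ ♙ ♙│2
1│♖ ♘ ♗ ♕ ♔ ♗ · ♖│1
  ─────────────────
  a b c d e f g h

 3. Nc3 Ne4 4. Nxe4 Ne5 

  a b c d e f g h
  ─────────────────
8│♜ · ♝ ♛ ♚ ♝ · ♜│8
7│♟ ♟ ♟ ♟ ♟ ♟ ♟ ♟│7
6│· · · · · · · ·│6
5│· · · · ♞ · · ·│5
4│♙ · · · ♘ · · ·│4
3│· · · · · · · ♘│3
2│· ♙ ♙ ♙ ♙ ♙ ♙ ♙│2
1│♖ · ♗ ♕ ♔ ♗ · ♖│1
  ─────────────────
  a b c d e f g h

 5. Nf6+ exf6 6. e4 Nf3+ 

  a b c d e f g h
  ─────────────────
8│♜ · ♝ ♛ ♚ ♝ · ♜│8
7│♟ ♟ ♟ ♟ · ♟ ♟ ♟│7
6│· · · · · ♟ · ·│6
5│· · · · · · · ·│5
4│♙ · · · ♙ · · ·│4
3│· · · · · ♞ · ♘│3
2│· ♙ ♙ ♙ · ♙ ♙ ♙│2
1│♖ · ♗ ♕ ♔ ♗ · ♖│1
  ─────────────────
  a b c d e f g h

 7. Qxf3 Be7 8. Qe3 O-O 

  a b c d e f g h
  ─────────────────
8│♜ · ♝ ♛ · ♜ ♚ ·│8
7│♟ ♟ ♟ ♟ ♝ ♟ ♟ ♟│7
6│· · · · · ♟ · ·│6
5│· · · · · · · ·│5
4│♙ · · · ♙ · · ·│4
3│· · · · ♕ · · ♘│3
2│· ♙ ♙ ♙ · ♙ ♙ ♙│2
1│♖ · ♗ · ♔ ♗ · ♖│1
  ─────────────────
  a b c d e f g h

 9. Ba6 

  a b c d e f g h
  ─────────────────
8│♜ · ♝ ♛ · ♜ ♚ ·│8
7│♟ ♟ ♟ ♟ ♝ ♟ ♟ ♟│7
6│♗ · · · · ♟ · ·│6
5│· · · · · · · ·│5
4│♙ · · · ♙ · · ·│4
3│· · · · ♕ · · ♘│3
2│· ♙ ♙ ♙ · ♙ ♙ ♙│2
1│♖ · ♗ · ♔ · · ♖│1
  ─────────────────
  a b c d e f g h


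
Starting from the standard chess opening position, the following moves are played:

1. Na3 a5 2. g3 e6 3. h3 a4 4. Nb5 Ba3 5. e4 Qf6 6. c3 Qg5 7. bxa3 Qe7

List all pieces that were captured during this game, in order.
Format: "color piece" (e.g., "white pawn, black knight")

Tracking captures:
  bxa3: captured black bishop

black bishop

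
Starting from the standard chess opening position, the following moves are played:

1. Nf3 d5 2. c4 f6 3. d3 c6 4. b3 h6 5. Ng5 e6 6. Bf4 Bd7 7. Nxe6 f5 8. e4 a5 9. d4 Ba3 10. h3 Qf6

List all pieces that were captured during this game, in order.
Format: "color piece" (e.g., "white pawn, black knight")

Tracking captures:
  Nxe6: captured black pawn

black pawn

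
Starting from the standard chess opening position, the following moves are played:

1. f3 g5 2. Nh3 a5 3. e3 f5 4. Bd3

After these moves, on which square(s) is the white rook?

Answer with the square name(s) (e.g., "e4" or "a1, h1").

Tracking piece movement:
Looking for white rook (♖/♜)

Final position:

  a b c d e f g h
  ─────────────────
8│♜ ♞ ♝ ♛ ♚ ♝ ♞ ♜│8
7│· ♟ ♟ ♟ ♟ · · ♟│7
6│· · · · · · · ·│6
5│♟ · · · · ♟ ♟ ·│5
4│· · · · · · · ·│4
3│· · · ♗ ♙ ♙ · ♘│3
2│♙ ♙ ♙ ♙ · · ♙ ♙│2
1│♖ ♘ ♗ ♕ ♔ · · ♖│1
  ─────────────────
  a b c d e f g h


a1, h1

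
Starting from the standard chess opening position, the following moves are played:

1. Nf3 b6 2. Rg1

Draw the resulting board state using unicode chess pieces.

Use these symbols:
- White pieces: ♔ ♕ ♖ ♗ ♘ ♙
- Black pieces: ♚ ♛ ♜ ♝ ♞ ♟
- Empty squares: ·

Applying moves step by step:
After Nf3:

♜ ♞ ♝ ♛ ♚ ♝ ♞ ♜
♟ ♟ ♟ ♟ ♟ ♟ ♟ ♟
· · · · · · · ·
· · · · · · · ·
· · · · · · · ·
· · · · · ♘ · ·
♙ ♙ ♙ ♙ ♙ ♙ ♙ ♙
♖ ♘ ♗ ♕ ♔ ♗ · ♖


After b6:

♜ ♞ ♝ ♛ ♚ ♝ ♞ ♜
♟ · ♟ ♟ ♟ ♟ ♟ ♟
· ♟ · · · · · ·
· · · · · · · ·
· · · · · · · ·
· · · · · ♘ · ·
♙ ♙ ♙ ♙ ♙ ♙ ♙ ♙
♖ ♘ ♗ ♕ ♔ ♗ · ♖


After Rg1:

♜ ♞ ♝ ♛ ♚ ♝ ♞ ♜
♟ · ♟ ♟ ♟ ♟ ♟ ♟
· ♟ · · · · · ·
· · · · · · · ·
· · · · · · · ·
· · · · · ♘ · ·
♙ ♙ ♙ ♙ ♙ ♙ ♙ ♙
♖ ♘ ♗ ♕ ♔ ♗ ♖ ·



  a b c d e f g h
  ─────────────────
8│♜ ♞ ♝ ♛ ♚ ♝ ♞ ♜│8
7│♟ · ♟ ♟ ♟ ♟ ♟ ♟│7
6│· ♟ · · · · · ·│6
5│· · · · · · · ·│5
4│· · · · · · · ·│4
3│· · · · · ♘ · ·│3
2│♙ ♙ ♙ ♙ ♙ ♙ ♙ ♙│2
1│♖ ♘ ♗ ♕ ♔ ♗ ♖ ·│1
  ─────────────────
  a b c d e f g h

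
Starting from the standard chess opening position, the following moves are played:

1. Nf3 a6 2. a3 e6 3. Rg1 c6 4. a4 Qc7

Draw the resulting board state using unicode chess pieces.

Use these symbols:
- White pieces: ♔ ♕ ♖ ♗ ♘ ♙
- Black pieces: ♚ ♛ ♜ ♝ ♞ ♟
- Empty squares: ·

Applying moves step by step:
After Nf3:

♜ ♞ ♝ ♛ ♚ ♝ ♞ ♜
♟ ♟ ♟ ♟ ♟ ♟ ♟ ♟
· · · · · · · ·
· · · · · · · ·
· · · · · · · ·
· · · · · ♘ · ·
♙ ♙ ♙ ♙ ♙ ♙ ♙ ♙
♖ ♘ ♗ ♕ ♔ ♗ · ♖


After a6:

♜ ♞ ♝ ♛ ♚ ♝ ♞ ♜
· ♟ ♟ ♟ ♟ ♟ ♟ ♟
♟ · · · · · · ·
· · · · · · · ·
· · · · · · · ·
· · · · · ♘ · ·
♙ ♙ ♙ ♙ ♙ ♙ ♙ ♙
♖ ♘ ♗ ♕ ♔ ♗ · ♖


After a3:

♜ ♞ ♝ ♛ ♚ ♝ ♞ ♜
· ♟ ♟ ♟ ♟ ♟ ♟ ♟
♟ · · · · · · ·
· · · · · · · ·
· · · · · · · ·
♙ · · · · ♘ · ·
· ♙ ♙ ♙ ♙ ♙ ♙ ♙
♖ ♘ ♗ ♕ ♔ ♗ · ♖


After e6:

♜ ♞ ♝ ♛ ♚ ♝ ♞ ♜
· ♟ ♟ ♟ · ♟ ♟ ♟
♟ · · · ♟ · · ·
· · · · · · · ·
· · · · · · · ·
♙ · · · · ♘ · ·
· ♙ ♙ ♙ ♙ ♙ ♙ ♙
♖ ♘ ♗ ♕ ♔ ♗ · ♖


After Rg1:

♜ ♞ ♝ ♛ ♚ ♝ ♞ ♜
· ♟ ♟ ♟ · ♟ ♟ ♟
♟ · · · ♟ · · ·
· · · · · · · ·
· · · · · · · ·
♙ · · · · ♘ · ·
· ♙ ♙ ♙ ♙ ♙ ♙ ♙
♖ ♘ ♗ ♕ ♔ ♗ ♖ ·


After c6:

♜ ♞ ♝ ♛ ♚ ♝ ♞ ♜
· ♟ · ♟ · ♟ ♟ ♟
♟ · ♟ · ♟ · · ·
· · · · · · · ·
· · · · · · · ·
♙ · · · · ♘ · ·
· ♙ ♙ ♙ ♙ ♙ ♙ ♙
♖ ♘ ♗ ♕ ♔ ♗ ♖ ·


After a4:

♜ ♞ ♝ ♛ ♚ ♝ ♞ ♜
· ♟ · ♟ · ♟ ♟ ♟
♟ · ♟ · ♟ · · ·
· · · · · · · ·
♙ · · · · · · ·
· · · · · ♘ · ·
· ♙ ♙ ♙ ♙ ♙ ♙ ♙
♖ ♘ ♗ ♕ ♔ ♗ ♖ ·


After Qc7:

♜ ♞ ♝ · ♚ ♝ ♞ ♜
· ♟ ♛ ♟ · ♟ ♟ ♟
♟ · ♟ · ♟ · · ·
· · · · · · · ·
♙ · · · · · · ·
· · · · · ♘ · ·
· ♙ ♙ ♙ ♙ ♙ ♙ ♙
♖ ♘ ♗ ♕ ♔ ♗ ♖ ·



  a b c d e f g h
  ─────────────────
8│♜ ♞ ♝ · ♚ ♝ ♞ ♜│8
7│· ♟ ♛ ♟ · ♟ ♟ ♟│7
6│♟ · ♟ · ♟ · · ·│6
5│· · · · · · · ·│5
4│♙ · · · · · · ·│4
3│· · · · · ♘ · ·│3
2│· ♙ ♙ ♙ ♙ ♙ ♙ ♙│2
1│♖ ♘ ♗ ♕ ♔ ♗ ♖ ·│1
  ─────────────────
  a b c d e f g h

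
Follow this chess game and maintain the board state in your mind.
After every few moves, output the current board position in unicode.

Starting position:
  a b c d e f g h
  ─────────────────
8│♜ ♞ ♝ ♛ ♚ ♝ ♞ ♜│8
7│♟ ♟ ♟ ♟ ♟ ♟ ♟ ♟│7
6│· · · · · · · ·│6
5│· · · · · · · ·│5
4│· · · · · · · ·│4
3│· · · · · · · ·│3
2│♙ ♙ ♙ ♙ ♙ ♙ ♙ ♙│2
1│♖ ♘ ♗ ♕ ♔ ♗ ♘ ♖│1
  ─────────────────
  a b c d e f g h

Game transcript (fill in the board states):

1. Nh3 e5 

  a b c d e f g h
  ─────────────────
8│♜ ♞ ♝ ♛ ♚ ♝ ♞ ♜│8
7│♟ ♟ ♟ ♟ · ♟ ♟ ♟│7
6│· · · · · · · ·│6
5│· · · · ♟ · · ·│5
4│· · · · · · · ·│4
3│· · · · · · · ♘│3
2│♙ ♙ ♙ ♙ ♙ ♙ ♙ ♙│2
1│♖ ♘ ♗ ♕ ♔ ♗ · ♖│1
  ─────────────────
  a b c d e f g h

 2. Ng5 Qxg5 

  a b c d e f g h
  ─────────────────
8│♜ ♞ ♝ · ♚ ♝ ♞ ♜│8
7│♟ ♟ ♟ ♟ · ♟ ♟ ♟│7
6│· · · · · · · ·│6
5│· · · · ♟ · ♛ ·│5
4│· · · · · · · ·│4
3│· · · · · · · ·│3
2│♙ ♙ ♙ ♙ ♙ ♙ ♙ ♙│2
1│♖ ♘ ♗ ♕ ♔ ♗ · ♖│1
  ─────────────────
  a b c d e f g h

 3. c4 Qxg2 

  a b c d e f g h
  ─────────────────
8│♜ ♞ ♝ · ♚ ♝ ♞ ♜│8
7│♟ ♟ ♟ ♟ · ♟ ♟ ♟│7
6│· · · · · · · ·│6
5│· · · · ♟ · · ·│5
4│· · ♙ · · · · ·│4
3│· · · · · · · ·│3
2│♙ ♙ · ♙ ♙ ♙ ♛ ♙│2
1│♖ ♘ ♗ ♕ ♔ ♗ · ♖│1
  ─────────────────
  a b c d e f g h

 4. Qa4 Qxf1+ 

  a b c d e f g h
  ─────────────────
8│♜ ♞ ♝ · ♚ ♝ ♞ ♜│8
7│♟ ♟ ♟ ♟ · ♟ ♟ ♟│7
6│· · · · · · · ·│6
5│· · · · ♟ · · ·│5
4│♕ · ♙ · · · · ·│4
3│· · · · · · · ·│3
2│♙ ♙ · ♙ ♙ ♙ · ♙│2
1│♖ ♘ ♗ · ♔ ♛ · ♖│1
  ─────────────────
  a b c d e f g h

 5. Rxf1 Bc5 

  a b c d e f g h
  ─────────────────
8│♜ ♞ ♝ · ♚ · ♞ ♜│8
7│♟ ♟ ♟ ♟ · ♟ ♟ ♟│7
6│· · · · · · · ·│6
5│· · ♝ · ♟ · · ·│5
4│♕ · ♙ · · · · ·│4
3│· · · · · · · ·│3
2│♙ ♙ · ♙ ♙ ♙ · ♙│2
1│♖ ♘ ♗ · ♔ ♖ · ·│1
  ─────────────────
  a b c d e f g h



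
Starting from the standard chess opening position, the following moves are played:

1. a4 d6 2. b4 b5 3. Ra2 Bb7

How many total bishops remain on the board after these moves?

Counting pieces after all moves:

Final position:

  a b c d e f g h
  ─────────────────
8│♜ ♞ · ♛ ♚ ♝ ♞ ♜│8
7│♟ ♝ ♟ · ♟ ♟ ♟ ♟│7
6│· · · ♟ · · · ·│6
5│· ♟ · · · · · ·│5
4│♙ ♙ · · · · · ·│4
3│· · · · · · · ·│3
2│♖ · ♙ ♙ ♙ ♙ ♙ ♙│2
1│· ♘ ♗ ♕ ♔ ♗ ♘ ♖│1
  ─────────────────
  a b c d e f g h


4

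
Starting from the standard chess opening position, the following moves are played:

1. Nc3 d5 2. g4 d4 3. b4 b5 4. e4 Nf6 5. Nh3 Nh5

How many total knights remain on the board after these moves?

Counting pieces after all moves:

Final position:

  a b c d e f g h
  ─────────────────
8│♜ ♞ ♝ ♛ ♚ ♝ · ♜│8
7│♟ · ♟ · ♟ ♟ ♟ ♟│7
6│· · · · · · · ·│6
5│· ♟ · · · · · ♞│5
4│· ♙ · ♟ ♙ · ♙ ·│4
3│· · ♘ · · · · ♘│3
2│♙ · ♙ ♙ · ♙ · ♙│2
1│♖ · ♗ ♕ ♔ ♗ · ♖│1
  ─────────────────
  a b c d e f g h


4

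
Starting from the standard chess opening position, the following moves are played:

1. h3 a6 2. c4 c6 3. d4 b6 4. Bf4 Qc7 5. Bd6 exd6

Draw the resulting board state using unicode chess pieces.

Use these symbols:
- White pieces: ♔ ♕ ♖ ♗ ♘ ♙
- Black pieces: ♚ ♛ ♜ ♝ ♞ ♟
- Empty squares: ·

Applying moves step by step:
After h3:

♜ ♞ ♝ ♛ ♚ ♝ ♞ ♜
♟ ♟ ♟ ♟ ♟ ♟ ♟ ♟
· · · · · · · ·
· · · · · · · ·
· · · · · · · ·
· · · · · · · ♙
♙ ♙ ♙ ♙ ♙ ♙ ♙ ·
♖ ♘ ♗ ♕ ♔ ♗ ♘ ♖


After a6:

♜ ♞ ♝ ♛ ♚ ♝ ♞ ♜
· ♟ ♟ ♟ ♟ ♟ ♟ ♟
♟ · · · · · · ·
· · · · · · · ·
· · · · · · · ·
· · · · · · · ♙
♙ ♙ ♙ ♙ ♙ ♙ ♙ ·
♖ ♘ ♗ ♕ ♔ ♗ ♘ ♖


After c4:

♜ ♞ ♝ ♛ ♚ ♝ ♞ ♜
· ♟ ♟ ♟ ♟ ♟ ♟ ♟
♟ · · · · · · ·
· · · · · · · ·
· · ♙ · · · · ·
· · · · · · · ♙
♙ ♙ · ♙ ♙ ♙ ♙ ·
♖ ♘ ♗ ♕ ♔ ♗ ♘ ♖


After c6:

♜ ♞ ♝ ♛ ♚ ♝ ♞ ♜
· ♟ · ♟ ♟ ♟ ♟ ♟
♟ · ♟ · · · · ·
· · · · · · · ·
· · ♙ · · · · ·
· · · · · · · ♙
♙ ♙ · ♙ ♙ ♙ ♙ ·
♖ ♘ ♗ ♕ ♔ ♗ ♘ ♖


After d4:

♜ ♞ ♝ ♛ ♚ ♝ ♞ ♜
· ♟ · ♟ ♟ ♟ ♟ ♟
♟ · ♟ · · · · ·
· · · · · · · ·
· · ♙ ♙ · · · ·
· · · · · · · ♙
♙ ♙ · · ♙ ♙ ♙ ·
♖ ♘ ♗ ♕ ♔ ♗ ♘ ♖


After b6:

♜ ♞ ♝ ♛ ♚ ♝ ♞ ♜
· · · ♟ ♟ ♟ ♟ ♟
♟ ♟ ♟ · · · · ·
· · · · · · · ·
· · ♙ ♙ · · · ·
· · · · · · · ♙
♙ ♙ · · ♙ ♙ ♙ ·
♖ ♘ ♗ ♕ ♔ ♗ ♘ ♖


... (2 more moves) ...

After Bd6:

♜ ♞ ♝ · ♚ ♝ ♞ ♜
· · ♛ ♟ ♟ ♟ ♟ ♟
♟ ♟ ♟ ♗ · · · ·
· · · · · · · ·
· · ♙ ♙ · · · ·
· · · · · · · ♙
♙ ♙ · · ♙ ♙ ♙ ·
♖ ♘ · ♕ ♔ ♗ ♘ ♖


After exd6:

♜ ♞ ♝ · ♚ ♝ ♞ ♜
· · ♛ ♟ · ♟ ♟ ♟
♟ ♟ ♟ ♟ · · · ·
· · · · · · · ·
· · ♙ ♙ · · · ·
· · · · · · · ♙
♙ ♙ · · ♙ ♙ ♙ ·
♖ ♘ · ♕ ♔ ♗ ♘ ♖



  a b c d e f g h
  ─────────────────
8│♜ ♞ ♝ · ♚ ♝ ♞ ♜│8
7│· · ♛ ♟ · ♟ ♟ ♟│7
6│♟ ♟ ♟ ♟ · · · ·│6
5│· · · · · · · ·│5
4│· · ♙ ♙ · · · ·│4
3│· · · · · · · ♙│3
2│♙ ♙ · · ♙ ♙ ♙ ·│2
1│♖ ♘ · ♕ ♔ ♗ ♘ ♖│1
  ─────────────────
  a b c d e f g h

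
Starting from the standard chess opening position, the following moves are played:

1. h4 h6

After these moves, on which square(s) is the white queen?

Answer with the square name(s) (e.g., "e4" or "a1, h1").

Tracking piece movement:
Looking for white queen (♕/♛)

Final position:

  a b c d e f g h
  ─────────────────
8│♜ ♞ ♝ ♛ ♚ ♝ ♞ ♜│8
7│♟ ♟ ♟ ♟ ♟ ♟ ♟ ·│7
6│· · · · · · · ♟│6
5│· · · · · · · ·│5
4│· · · · · · · ♙│4
3│· · · · · · · ·│3
2│♙ ♙ ♙ ♙ ♙ ♙ ♙ ·│2
1│♖ ♘ ♗ ♕ ♔ ♗ ♘ ♖│1
  ─────────────────
  a b c d e f g h


d1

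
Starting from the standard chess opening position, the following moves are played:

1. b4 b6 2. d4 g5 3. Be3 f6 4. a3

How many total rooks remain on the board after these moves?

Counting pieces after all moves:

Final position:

  a b c d e f g h
  ─────────────────
8│♜ ♞ ♝ ♛ ♚ ♝ ♞ ♜│8
7│♟ · ♟ ♟ ♟ · · ♟│7
6│· ♟ · · · ♟ · ·│6
5│· · · · · · ♟ ·│5
4│· ♙ · ♙ · · · ·│4
3│♙ · · · ♗ · · ·│3
2│· · ♙ · ♙ ♙ ♙ ♙│2
1│♖ ♘ · ♕ ♔ ♗ ♘ ♖│1
  ─────────────────
  a b c d e f g h


4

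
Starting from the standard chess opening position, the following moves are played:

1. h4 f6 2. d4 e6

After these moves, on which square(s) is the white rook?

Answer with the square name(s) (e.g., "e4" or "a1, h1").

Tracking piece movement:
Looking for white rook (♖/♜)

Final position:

  a b c d e f g h
  ─────────────────
8│♜ ♞ ♝ ♛ ♚ ♝ ♞ ♜│8
7│♟ ♟ ♟ ♟ · · ♟ ♟│7
6│· · · · ♟ ♟ · ·│6
5│· · · · · · · ·│5
4│· · · ♙ · · · ♙│4
3│· · · · · · · ·│3
2│♙ ♙ ♙ · ♙ ♙ ♙ ·│2
1│♖ ♘ ♗ ♕ ♔ ♗ ♘ ♖│1
  ─────────────────
  a b c d e f g h


a1, h1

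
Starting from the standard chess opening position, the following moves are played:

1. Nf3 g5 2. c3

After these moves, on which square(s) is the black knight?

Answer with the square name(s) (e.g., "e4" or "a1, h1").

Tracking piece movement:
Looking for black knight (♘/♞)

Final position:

  a b c d e f g h
  ─────────────────
8│♜ ♞ ♝ ♛ ♚ ♝ ♞ ♜│8
7│♟ ♟ ♟ ♟ ♟ ♟ · ♟│7
6│· · · · · · · ·│6
5│· · · · · · ♟ ·│5
4│· · · · · · · ·│4
3│· · ♙ · · ♘ · ·│3
2│♙ ♙ · ♙ ♙ ♙ ♙ ♙│2
1│♖ ♘ ♗ ♕ ♔ ♗ · ♖│1
  ─────────────────
  a b c d e f g h


b8, g8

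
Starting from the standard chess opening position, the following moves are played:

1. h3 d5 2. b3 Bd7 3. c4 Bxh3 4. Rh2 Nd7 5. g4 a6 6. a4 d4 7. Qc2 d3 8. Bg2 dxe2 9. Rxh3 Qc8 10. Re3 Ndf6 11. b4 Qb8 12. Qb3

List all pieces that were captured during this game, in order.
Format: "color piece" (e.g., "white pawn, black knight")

Tracking captures:
  Bxh3: captured white pawn
  dxe2: captured white pawn
  Rxh3: captured black bishop

white pawn, white pawn, black bishop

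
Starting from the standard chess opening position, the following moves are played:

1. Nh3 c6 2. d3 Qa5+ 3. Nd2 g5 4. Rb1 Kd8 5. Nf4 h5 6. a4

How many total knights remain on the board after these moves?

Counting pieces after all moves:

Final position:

  a b c d e f g h
  ─────────────────
8│♜ ♞ ♝ ♚ · ♝ ♞ ♜│8
7│♟ ♟ · ♟ ♟ ♟ · ·│7
6│· · ♟ · · · · ·│6
5│♛ · · · · · ♟ ♟│5
4│♙ · · · · ♘ · ·│4
3│· · · ♙ · · · ·│3
2│· ♙ ♙ ♘ ♙ ♙ ♙ ♙│2
1│· ♖ ♗ ♕ ♔ ♗ · ♖│1
  ─────────────────
  a b c d e f g h


4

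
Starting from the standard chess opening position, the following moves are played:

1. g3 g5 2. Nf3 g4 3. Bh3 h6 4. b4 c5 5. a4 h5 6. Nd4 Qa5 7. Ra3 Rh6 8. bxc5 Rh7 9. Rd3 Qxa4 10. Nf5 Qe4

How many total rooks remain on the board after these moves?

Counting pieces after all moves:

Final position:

  a b c d e f g h
  ─────────────────
8│♜ ♞ ♝ · ♚ ♝ ♞ ·│8
7│♟ ♟ · ♟ ♟ ♟ · ♜│7
6│· · · · · · · ·│6
5│· · ♙ · · ♘ · ♟│5
4│· · · · ♛ · ♟ ·│4
3│· · · ♖ · · ♙ ♗│3
2│· · ♙ ♙ ♙ ♙ · ♙│2
1│· ♘ ♗ ♕ ♔ · · ♖│1
  ─────────────────
  a b c d e f g h


4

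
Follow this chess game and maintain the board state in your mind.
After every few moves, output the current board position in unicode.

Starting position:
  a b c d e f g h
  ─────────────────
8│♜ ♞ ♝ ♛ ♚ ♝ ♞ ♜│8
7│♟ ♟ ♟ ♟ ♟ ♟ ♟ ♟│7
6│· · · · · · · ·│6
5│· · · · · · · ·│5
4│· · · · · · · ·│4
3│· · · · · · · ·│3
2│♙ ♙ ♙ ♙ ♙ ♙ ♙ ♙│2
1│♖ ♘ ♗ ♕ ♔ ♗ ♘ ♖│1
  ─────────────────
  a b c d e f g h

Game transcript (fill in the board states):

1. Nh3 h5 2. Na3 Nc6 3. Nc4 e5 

  a b c d e f g h
  ─────────────────
8│♜ · ♝ ♛ ♚ ♝ ♞ ♜│8
7│♟ ♟ ♟ ♟ · ♟ ♟ ·│7
6│· · ♞ · · · · ·│6
5│· · · · ♟ · · ♟│5
4│· · ♘ · · · · ·│4
3│· · · · · · · ♘│3
2│♙ ♙ ♙ ♙ ♙ ♙ ♙ ♙│2
1│♖ · ♗ ♕ ♔ ♗ · ♖│1
  ─────────────────
  a b c d e f g h

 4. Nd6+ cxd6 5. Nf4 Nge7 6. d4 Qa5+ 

  a b c d e f g h
  ─────────────────
8│♜ · ♝ · ♚ ♝ · ♜│8
7│♟ ♟ · ♟ ♞ ♟ ♟ ·│7
6│· · ♞ ♟ · · · ·│6
5│♛ · · · ♟ · · ♟│5
4│· · · ♙ · ♘ · ·│4
3│· · · · · · · ·│3
2│♙ ♙ ♙ · ♙ ♙ ♙ ♙│2
1│♖ · ♗ ♕ ♔ ♗ · ♖│1
  ─────────────────
  a b c d e f g h

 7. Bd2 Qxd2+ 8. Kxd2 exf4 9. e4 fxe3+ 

  a b c d e f g h
  ─────────────────
8│♜ · ♝ · ♚ ♝ · ♜│8
7│♟ ♟ · ♟ ♞ ♟ ♟ ·│7
6│· · ♞ ♟ · · · ·│6
5│· · · · · · · ♟│5
4│· · · ♙ · · · ·│4
3│· · · · ♟ · · ·│3
2│♙ ♙ ♙ ♔ · ♙ ♙ ♙│2
1│♖ · · ♕ · ♗ · ♖│1
  ─────────────────
  a b c d e f g h

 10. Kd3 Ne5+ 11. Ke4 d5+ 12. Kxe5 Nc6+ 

  a b c d e f g h
  ─────────────────
8│♜ · ♝ · ♚ ♝ · ♜│8
7│♟ ♟ · ♟ · ♟ ♟ ·│7
6│· · ♞ · · · · ·│6
5│· · · ♟ ♔ · · ♟│5
4│· · · ♙ · · · ·│4
3│· · · · ♟ · · ·│3
2│♙ ♙ ♙ · · ♙ ♙ ♙│2
1│♖ · · ♕ · ♗ · ♖│1
  ─────────────────
  a b c d e f g h

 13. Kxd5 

  a b c d e f g h
  ─────────────────
8│♜ · ♝ · ♚ ♝ · ♜│8
7│♟ ♟ · ♟ · ♟ ♟ ·│7
6│· · ♞ · · · · ·│6
5│· · · ♔ · · · ♟│5
4│· · · ♙ · · · ·│4
3│· · · · ♟ · · ·│3
2│♙ ♙ ♙ · · ♙ ♙ ♙│2
1│♖ · · ♕ · ♗ · ♖│1
  ─────────────────
  a b c d e f g h


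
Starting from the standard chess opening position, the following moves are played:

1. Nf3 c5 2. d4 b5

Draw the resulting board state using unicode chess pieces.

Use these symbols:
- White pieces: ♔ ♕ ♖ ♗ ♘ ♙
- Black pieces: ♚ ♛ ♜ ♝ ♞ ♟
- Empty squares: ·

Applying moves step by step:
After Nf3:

♜ ♞ ♝ ♛ ♚ ♝ ♞ ♜
♟ ♟ ♟ ♟ ♟ ♟ ♟ ♟
· · · · · · · ·
· · · · · · · ·
· · · · · · · ·
· · · · · ♘ · ·
♙ ♙ ♙ ♙ ♙ ♙ ♙ ♙
♖ ♘ ♗ ♕ ♔ ♗ · ♖


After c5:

♜ ♞ ♝ ♛ ♚ ♝ ♞ ♜
♟ ♟ · ♟ ♟ ♟ ♟ ♟
· · · · · · · ·
· · ♟ · · · · ·
· · · · · · · ·
· · · · · ♘ · ·
♙ ♙ ♙ ♙ ♙ ♙ ♙ ♙
♖ ♘ ♗ ♕ ♔ ♗ · ♖


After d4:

♜ ♞ ♝ ♛ ♚ ♝ ♞ ♜
♟ ♟ · ♟ ♟ ♟ ♟ ♟
· · · · · · · ·
· · ♟ · · · · ·
· · · ♙ · · · ·
· · · · · ♘ · ·
♙ ♙ ♙ · ♙ ♙ ♙ ♙
♖ ♘ ♗ ♕ ♔ ♗ · ♖


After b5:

♜ ♞ ♝ ♛ ♚ ♝ ♞ ♜
♟ · · ♟ ♟ ♟ ♟ ♟
· · · · · · · ·
· ♟ ♟ · · · · ·
· · · ♙ · · · ·
· · · · · ♘ · ·
♙ ♙ ♙ · ♙ ♙ ♙ ♙
♖ ♘ ♗ ♕ ♔ ♗ · ♖



  a b c d e f g h
  ─────────────────
8│♜ ♞ ♝ ♛ ♚ ♝ ♞ ♜│8
7│♟ · · ♟ ♟ ♟ ♟ ♟│7
6│· · · · · · · ·│6
5│· ♟ ♟ · · · · ·│5
4│· · · ♙ · · · ·│4
3│· · · · · ♘ · ·│3
2│♙ ♙ ♙ · ♙ ♙ ♙ ♙│2
1│♖ ♘ ♗ ♕ ♔ ♗ · ♖│1
  ─────────────────
  a b c d e f g h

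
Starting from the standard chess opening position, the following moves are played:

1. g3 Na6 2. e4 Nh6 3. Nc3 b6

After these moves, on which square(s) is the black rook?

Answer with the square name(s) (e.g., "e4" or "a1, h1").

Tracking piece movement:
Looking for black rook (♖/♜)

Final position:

  a b c d e f g h
  ─────────────────
8│♜ · ♝ ♛ ♚ ♝ · ♜│8
7│♟ · ♟ ♟ ♟ ♟ ♟ ♟│7
6│♞ ♟ · · · · · ♞│6
5│· · · · · · · ·│5
4│· · · · ♙ · · ·│4
3│· · ♘ · · · ♙ ·│3
2│♙ ♙ ♙ ♙ · ♙ · ♙│2
1│♖ · ♗ ♕ ♔ ♗ ♘ ♖│1
  ─────────────────
  a b c d e f g h


a8, h8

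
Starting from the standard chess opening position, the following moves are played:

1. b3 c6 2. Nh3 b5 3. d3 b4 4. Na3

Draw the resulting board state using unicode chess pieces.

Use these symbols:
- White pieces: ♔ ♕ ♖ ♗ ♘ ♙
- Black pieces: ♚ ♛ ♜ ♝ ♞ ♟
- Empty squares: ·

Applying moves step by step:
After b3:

♜ ♞ ♝ ♛ ♚ ♝ ♞ ♜
♟ ♟ ♟ ♟ ♟ ♟ ♟ ♟
· · · · · · · ·
· · · · · · · ·
· · · · · · · ·
· ♙ · · · · · ·
♙ · ♙ ♙ ♙ ♙ ♙ ♙
♖ ♘ ♗ ♕ ♔ ♗ ♘ ♖


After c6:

♜ ♞ ♝ ♛ ♚ ♝ ♞ ♜
♟ ♟ · ♟ ♟ ♟ ♟ ♟
· · ♟ · · · · ·
· · · · · · · ·
· · · · · · · ·
· ♙ · · · · · ·
♙ · ♙ ♙ ♙ ♙ ♙ ♙
♖ ♘ ♗ ♕ ♔ ♗ ♘ ♖


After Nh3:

♜ ♞ ♝ ♛ ♚ ♝ ♞ ♜
♟ ♟ · ♟ ♟ ♟ ♟ ♟
· · ♟ · · · · ·
· · · · · · · ·
· · · · · · · ·
· ♙ · · · · · ♘
♙ · ♙ ♙ ♙ ♙ ♙ ♙
♖ ♘ ♗ ♕ ♔ ♗ · ♖


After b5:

♜ ♞ ♝ ♛ ♚ ♝ ♞ ♜
♟ · · ♟ ♟ ♟ ♟ ♟
· · ♟ · · · · ·
· ♟ · · · · · ·
· · · · · · · ·
· ♙ · · · · · ♘
♙ · ♙ ♙ ♙ ♙ ♙ ♙
♖ ♘ ♗ ♕ ♔ ♗ · ♖


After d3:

♜ ♞ ♝ ♛ ♚ ♝ ♞ ♜
♟ · · ♟ ♟ ♟ ♟ ♟
· · ♟ · · · · ·
· ♟ · · · · · ·
· · · · · · · ·
· ♙ · ♙ · · · ♘
♙ · ♙ · ♙ ♙ ♙ ♙
♖ ♘ ♗ ♕ ♔ ♗ · ♖


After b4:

♜ ♞ ♝ ♛ ♚ ♝ ♞ ♜
♟ · · ♟ ♟ ♟ ♟ ♟
· · ♟ · · · · ·
· · · · · · · ·
· ♟ · · · · · ·
· ♙ · ♙ · · · ♘
♙ · ♙ · ♙ ♙ ♙ ♙
♖ ♘ ♗ ♕ ♔ ♗ · ♖


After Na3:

♜ ♞ ♝ ♛ ♚ ♝ ♞ ♜
♟ · · ♟ ♟ ♟ ♟ ♟
· · ♟ · · · · ·
· · · · · · · ·
· ♟ · · · · · ·
♘ ♙ · ♙ · · · ♘
♙ · ♙ · ♙ ♙ ♙ ♙
♖ · ♗ ♕ ♔ ♗ · ♖



  a b c d e f g h
  ─────────────────
8│♜ ♞ ♝ ♛ ♚ ♝ ♞ ♜│8
7│♟ · · ♟ ♟ ♟ ♟ ♟│7
6│· · ♟ · · · · ·│6
5│· · · · · · · ·│5
4│· ♟ · · · · · ·│4
3│♘ ♙ · ♙ · · · ♘│3
2│♙ · ♙ · ♙ ♙ ♙ ♙│2
1│♖ · ♗ ♕ ♔ ♗ · ♖│1
  ─────────────────
  a b c d e f g h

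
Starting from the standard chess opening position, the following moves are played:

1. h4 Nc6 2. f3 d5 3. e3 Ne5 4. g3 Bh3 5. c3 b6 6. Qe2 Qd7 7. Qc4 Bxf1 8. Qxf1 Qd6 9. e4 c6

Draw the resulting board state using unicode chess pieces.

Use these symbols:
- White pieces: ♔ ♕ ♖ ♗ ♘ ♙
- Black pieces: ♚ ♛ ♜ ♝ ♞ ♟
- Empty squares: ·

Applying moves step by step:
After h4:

♜ ♞ ♝ ♛ ♚ ♝ ♞ ♜
♟ ♟ ♟ ♟ ♟ ♟ ♟ ♟
· · · · · · · ·
· · · · · · · ·
· · · · · · · ♙
· · · · · · · ·
♙ ♙ ♙ ♙ ♙ ♙ ♙ ·
♖ ♘ ♗ ♕ ♔ ♗ ♘ ♖


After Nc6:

♜ · ♝ ♛ ♚ ♝ ♞ ♜
♟ ♟ ♟ ♟ ♟ ♟ ♟ ♟
· · ♞ · · · · ·
· · · · · · · ·
· · · · · · · ♙
· · · · · · · ·
♙ ♙ ♙ ♙ ♙ ♙ ♙ ·
♖ ♘ ♗ ♕ ♔ ♗ ♘ ♖


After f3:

♜ · ♝ ♛ ♚ ♝ ♞ ♜
♟ ♟ ♟ ♟ ♟ ♟ ♟ ♟
· · ♞ · · · · ·
· · · · · · · ·
· · · · · · · ♙
· · · · · ♙ · ·
♙ ♙ ♙ ♙ ♙ · ♙ ·
♖ ♘ ♗ ♕ ♔ ♗ ♘ ♖


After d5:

♜ · ♝ ♛ ♚ ♝ ♞ ♜
♟ ♟ ♟ · ♟ ♟ ♟ ♟
· · ♞ · · · · ·
· · · ♟ · · · ·
· · · · · · · ♙
· · · · · ♙ · ·
♙ ♙ ♙ ♙ ♙ · ♙ ·
♖ ♘ ♗ ♕ ♔ ♗ ♘ ♖


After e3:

♜ · ♝ ♛ ♚ ♝ ♞ ♜
♟ ♟ ♟ · ♟ ♟ ♟ ♟
· · ♞ · · · · ·
· · · ♟ · · · ·
· · · · · · · ♙
· · · · ♙ ♙ · ·
♙ ♙ ♙ ♙ · · ♙ ·
♖ ♘ ♗ ♕ ♔ ♗ ♘ ♖


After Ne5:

♜ · ♝ ♛ ♚ ♝ ♞ ♜
♟ ♟ ♟ · ♟ ♟ ♟ ♟
· · · · · · · ·
· · · ♟ ♞ · · ·
· · · · · · · ♙
· · · · ♙ ♙ · ·
♙ ♙ ♙ ♙ · · ♙ ·
♖ ♘ ♗ ♕ ♔ ♗ ♘ ♖


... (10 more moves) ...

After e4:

♜ · · · ♚ ♝ ♞ ♜
♟ · ♟ · ♟ ♟ ♟ ♟
· ♟ · ♛ · · · ·
· · · ♟ ♞ · · ·
· · · · ♙ · · ♙
· · ♙ · · ♙ ♙ ·
♙ ♙ · ♙ · · · ·
♖ ♘ ♗ · ♔ ♕ ♘ ♖


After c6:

♜ · · · ♚ ♝ ♞ ♜
♟ · · · ♟ ♟ ♟ ♟
· ♟ ♟ ♛ · · · ·
· · · ♟ ♞ · · ·
· · · · ♙ · · ♙
· · ♙ · · ♙ ♙ ·
♙ ♙ · ♙ · · · ·
♖ ♘ ♗ · ♔ ♕ ♘ ♖



  a b c d e f g h
  ─────────────────
8│♜ · · · ♚ ♝ ♞ ♜│8
7│♟ · · · ♟ ♟ ♟ ♟│7
6│· ♟ ♟ ♛ · · · ·│6
5│· · · ♟ ♞ · · ·│5
4│· · · · ♙ · · ♙│4
3│· · ♙ · · ♙ ♙ ·│3
2│♙ ♙ · ♙ · · · ·│2
1│♖ ♘ ♗ · ♔ ♕ ♘ ♖│1
  ─────────────────
  a b c d e f g h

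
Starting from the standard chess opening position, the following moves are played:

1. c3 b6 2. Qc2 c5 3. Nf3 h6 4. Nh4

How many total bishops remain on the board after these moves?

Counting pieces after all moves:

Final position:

  a b c d e f g h
  ─────────────────
8│♜ ♞ ♝ ♛ ♚ ♝ ♞ ♜│8
7│♟ · · ♟ ♟ ♟ ♟ ·│7
6│· ♟ · · · · · ♟│6
5│· · ♟ · · · · ·│5
4│· · · · · · · ♘│4
3│· · ♙ · · · · ·│3
2│♙ ♙ ♕ ♙ ♙ ♙ ♙ ♙│2
1│♖ ♘ ♗ · ♔ ♗ · ♖│1
  ─────────────────
  a b c d e f g h


4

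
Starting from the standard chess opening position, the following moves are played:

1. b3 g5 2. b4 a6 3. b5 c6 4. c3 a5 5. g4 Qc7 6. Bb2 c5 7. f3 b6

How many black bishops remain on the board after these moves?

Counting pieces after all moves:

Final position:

  a b c d e f g h
  ─────────────────
8│♜ ♞ ♝ · ♚ ♝ ♞ ♜│8
7│· · ♛ ♟ ♟ ♟ · ♟│7
6│· ♟ · · · · · ·│6
5│♟ ♙ ♟ · · · ♟ ·│5
4│· · · · · · ♙ ·│4
3│· · ♙ · · ♙ · ·│3
2│♙ ♗ · ♙ ♙ · · ♙│2
1│♖ ♘ · ♕ ♔ ♗ ♘ ♖│1
  ─────────────────
  a b c d e f g h


2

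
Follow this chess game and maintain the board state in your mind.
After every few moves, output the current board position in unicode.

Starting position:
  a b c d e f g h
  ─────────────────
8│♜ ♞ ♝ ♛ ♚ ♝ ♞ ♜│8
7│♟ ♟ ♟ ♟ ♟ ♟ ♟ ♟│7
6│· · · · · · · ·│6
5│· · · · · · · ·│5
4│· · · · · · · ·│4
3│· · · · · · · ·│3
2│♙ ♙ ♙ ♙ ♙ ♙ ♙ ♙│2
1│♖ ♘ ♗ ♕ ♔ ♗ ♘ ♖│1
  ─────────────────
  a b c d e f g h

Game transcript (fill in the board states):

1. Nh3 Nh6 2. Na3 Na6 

  a b c d e f g h
  ─────────────────
8│♜ · ♝ ♛ ♚ ♝ · ♜│8
7│♟ ♟ ♟ ♟ ♟ ♟ ♟ ♟│7
6│♞ · · · · · · ♞│6
5│· · · · · · · ·│5
4│· · · · · · · ·│4
3│♘ · · · · · · ♘│3
2│♙ ♙ ♙ ♙ ♙ ♙ ♙ ♙│2
1│♖ · ♗ ♕ ♔ ♗ · ♖│1
  ─────────────────
  a b c d e f g h

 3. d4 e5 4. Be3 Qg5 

  a b c d e f g h
  ─────────────────
8│♜ · ♝ · ♚ ♝ · ♜│8
7│♟ ♟ ♟ ♟ · ♟ ♟ ♟│7
6│♞ · · · · · · ♞│6
5│· · · · ♟ · ♛ ·│5
4│· · · ♙ · · · ·│4
3│♘ · · · ♗ · · ♘│3
2│♙ ♙ ♙ · ♙ ♙ ♙ ♙│2
1│♖ · · ♕ ♔ ♗ · ♖│1
  ─────────────────
  a b c d e f g h

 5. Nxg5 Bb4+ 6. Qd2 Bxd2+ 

  a b c d e f g h
  ─────────────────
8│♜ · ♝ · ♚ · · ♜│8
7│♟ ♟ ♟ ♟ · ♟ ♟ ♟│7
6│♞ · · · · · · ♞│6
5│· · · · ♟ · ♘ ·│5
4│· · · ♙ · · · ·│4
3│♘ · · · ♗ · · ·│3
2│♙ ♙ ♙ ♝ ♙ ♙ ♙ ♙│2
1│♖ · · · ♔ ♗ · ♖│1
  ─────────────────
  a b c d e f g h

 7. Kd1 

  a b c d e f g h
  ─────────────────
8│♜ · ♝ · ♚ · · ♜│8
7│♟ ♟ ♟ ♟ · ♟ ♟ ♟│7
6│♞ · · · · · · ♞│6
5│· · · · ♟ · ♘ ·│5
4│· · · ♙ · · · ·│4
3│♘ · · · ♗ · · ·│3
2│♙ ♙ ♙ ♝ ♙ ♙ ♙ ♙│2
1│♖ · · ♔ · ♗ · ♖│1
  ─────────────────
  a b c d e f g h
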